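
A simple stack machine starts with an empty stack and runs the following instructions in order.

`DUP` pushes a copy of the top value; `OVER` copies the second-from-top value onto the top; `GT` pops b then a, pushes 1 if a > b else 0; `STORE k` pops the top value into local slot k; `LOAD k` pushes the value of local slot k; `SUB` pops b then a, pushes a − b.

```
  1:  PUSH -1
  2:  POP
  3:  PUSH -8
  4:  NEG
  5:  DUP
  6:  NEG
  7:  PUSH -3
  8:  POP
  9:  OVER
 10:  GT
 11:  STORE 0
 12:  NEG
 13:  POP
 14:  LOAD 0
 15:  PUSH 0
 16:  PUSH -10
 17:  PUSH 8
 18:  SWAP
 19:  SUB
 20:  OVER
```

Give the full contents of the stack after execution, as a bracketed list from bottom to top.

PUSH -1  → -1
POP      → (empty)
PUSH -8  → -8
NEG      → 8
DUP      → 8 8
NEG      → 8 -8
PUSH -3  → 8 -8 -3
POP      → 8 -8
OVER     → 8 -8 8
GT       → 8 0
STORE 0  → 8
NEG      → -8
POP      → (empty)
LOAD 0   → 0
PUSH 0   → 0 0
PUSH -10 → 0 0 -10
PUSH 8   → 0 0 -10 8
SWAP     → 0 0 8 -10
SUB      → 0 0 18
OVER     → 0 0 18 0

[0, 0, 18, 0]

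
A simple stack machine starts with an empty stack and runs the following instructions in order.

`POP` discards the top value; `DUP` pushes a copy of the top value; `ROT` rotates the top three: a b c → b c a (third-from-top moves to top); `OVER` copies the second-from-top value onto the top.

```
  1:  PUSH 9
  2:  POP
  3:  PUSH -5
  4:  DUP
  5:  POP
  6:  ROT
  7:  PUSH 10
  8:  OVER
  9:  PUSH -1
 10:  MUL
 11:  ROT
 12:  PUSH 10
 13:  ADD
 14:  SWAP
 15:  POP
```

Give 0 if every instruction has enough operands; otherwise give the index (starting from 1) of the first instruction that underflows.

PUSH 9   9
POP      (empty)
PUSH -5  -5
DUP      -5 -5
POP      -5
ROT  — needs 3 operands, stack has 1 → underflow

6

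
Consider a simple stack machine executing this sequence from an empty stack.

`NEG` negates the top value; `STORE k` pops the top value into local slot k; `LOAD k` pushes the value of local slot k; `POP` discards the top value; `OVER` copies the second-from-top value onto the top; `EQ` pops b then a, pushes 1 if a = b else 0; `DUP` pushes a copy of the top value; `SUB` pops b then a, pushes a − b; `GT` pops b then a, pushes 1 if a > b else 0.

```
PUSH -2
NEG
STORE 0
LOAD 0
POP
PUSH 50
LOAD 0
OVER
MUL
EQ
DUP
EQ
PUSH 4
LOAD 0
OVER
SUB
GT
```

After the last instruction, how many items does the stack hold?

2

PUSH -2 : -2
NEG     : 2
STORE 0 : (empty)
LOAD 0  : 2
POP     : (empty)
PUSH 50 : 50
LOAD 0  : 50 2
OVER    : 50 2 50
MUL     : 50 100
EQ      : 0
DUP     : 0 0
EQ      : 1
PUSH 4  : 1 4
LOAD 0  : 1 4 2
OVER    : 1 4 2 4
SUB     : 1 4 -2
GT      : 1 1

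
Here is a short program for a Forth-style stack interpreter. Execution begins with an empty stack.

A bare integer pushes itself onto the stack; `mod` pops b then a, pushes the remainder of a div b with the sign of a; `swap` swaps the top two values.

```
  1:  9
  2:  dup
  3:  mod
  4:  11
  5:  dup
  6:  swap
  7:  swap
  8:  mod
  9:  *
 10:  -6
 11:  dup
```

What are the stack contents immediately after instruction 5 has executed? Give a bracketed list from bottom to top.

9   : [9]
dup : [9, 9]
mod : [0]
11  : [0, 11]
dup : [0, 11, 11]

[0, 11, 11]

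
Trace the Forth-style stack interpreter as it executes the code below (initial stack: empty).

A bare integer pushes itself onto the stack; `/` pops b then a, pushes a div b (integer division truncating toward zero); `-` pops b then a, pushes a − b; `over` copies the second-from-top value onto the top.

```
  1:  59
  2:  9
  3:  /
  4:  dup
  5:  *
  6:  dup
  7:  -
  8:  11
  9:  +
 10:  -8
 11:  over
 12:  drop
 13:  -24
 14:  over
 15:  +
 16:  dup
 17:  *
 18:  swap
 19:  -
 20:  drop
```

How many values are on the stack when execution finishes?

1

59   → [59]
9    → [59, 9]
/    → [6]
dup  → [6, 6]
*    → [36]
dup  → [36, 36]
-    → [0]
11   → [0, 11]
+    → [11]
-8   → [11, -8]
over → [11, -8, 11]
drop → [11, -8]
-24  → [11, -8, -24]
over → [11, -8, -24, -8]
+    → [11, -8, -32]
dup  → [11, -8, -32, -32]
*    → [11, -8, 1024]
swap → [11, 1024, -8]
-    → [11, 1032]
drop → [11]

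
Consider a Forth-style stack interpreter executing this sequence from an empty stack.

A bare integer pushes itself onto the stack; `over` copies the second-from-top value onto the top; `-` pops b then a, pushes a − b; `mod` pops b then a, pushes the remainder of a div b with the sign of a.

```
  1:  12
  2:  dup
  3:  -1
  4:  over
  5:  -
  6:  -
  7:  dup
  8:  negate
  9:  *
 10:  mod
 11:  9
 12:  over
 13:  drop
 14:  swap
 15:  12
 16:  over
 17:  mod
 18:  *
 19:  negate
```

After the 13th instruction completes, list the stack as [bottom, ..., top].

[12, 9]

12     : 12
dup    : 12 12
-1     : 12 12 -1
over   : 12 12 -1 12
-      : 12 12 -13
-      : 12 25
dup    : 12 25 25
negate : 12 25 -25
*      : 12 -625
mod    : 12
9      : 12 9
over   : 12 9 12
drop   : 12 9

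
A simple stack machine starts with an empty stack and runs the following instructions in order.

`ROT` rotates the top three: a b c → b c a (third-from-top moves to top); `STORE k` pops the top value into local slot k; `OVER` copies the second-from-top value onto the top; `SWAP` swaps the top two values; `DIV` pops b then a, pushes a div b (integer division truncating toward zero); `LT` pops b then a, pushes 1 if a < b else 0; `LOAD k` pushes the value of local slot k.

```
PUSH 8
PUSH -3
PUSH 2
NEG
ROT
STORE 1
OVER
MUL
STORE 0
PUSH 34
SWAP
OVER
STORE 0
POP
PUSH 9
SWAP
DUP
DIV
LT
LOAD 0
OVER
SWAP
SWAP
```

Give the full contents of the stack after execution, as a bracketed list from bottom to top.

PUSH 8  -> 8
PUSH -3 -> 8 -3
PUSH 2  -> 8 -3 2
NEG     -> 8 -3 -2
ROT     -> -3 -2 8
STORE 1 -> -3 -2
OVER    -> -3 -2 -3
MUL     -> -3 6
STORE 0 -> -3
PUSH 34 -> -3 34
SWAP    -> 34 -3
OVER    -> 34 -3 34
STORE 0 -> 34 -3
POP     -> 34
PUSH 9  -> 34 9
SWAP    -> 9 34
DUP     -> 9 34 34
DIV     -> 9 1
LT      -> 0
LOAD 0  -> 0 34
OVER    -> 0 34 0
SWAP    -> 0 0 34
SWAP    -> 0 34 0

[0, 34, 0]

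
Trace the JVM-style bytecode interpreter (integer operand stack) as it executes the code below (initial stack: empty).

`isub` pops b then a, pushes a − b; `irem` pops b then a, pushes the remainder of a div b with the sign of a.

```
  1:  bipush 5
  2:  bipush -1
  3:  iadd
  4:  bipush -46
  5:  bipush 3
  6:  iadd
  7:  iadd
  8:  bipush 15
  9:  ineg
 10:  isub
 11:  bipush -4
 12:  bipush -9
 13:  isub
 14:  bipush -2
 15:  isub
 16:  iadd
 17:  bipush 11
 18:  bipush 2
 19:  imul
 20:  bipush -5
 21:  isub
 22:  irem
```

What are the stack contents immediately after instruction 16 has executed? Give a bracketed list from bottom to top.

bipush 5   : [5]
bipush -1  : [5, -1]
iadd       : [4]
bipush -46 : [4, -46]
bipush 3   : [4, -46, 3]
iadd       : [4, -43]
iadd       : [-39]
bipush 15  : [-39, 15]
ineg       : [-39, -15]
isub       : [-24]
bipush -4  : [-24, -4]
bipush -9  : [-24, -4, -9]
isub       : [-24, 5]
bipush -2  : [-24, 5, -2]
isub       : [-24, 7]
iadd       : [-17]

[-17]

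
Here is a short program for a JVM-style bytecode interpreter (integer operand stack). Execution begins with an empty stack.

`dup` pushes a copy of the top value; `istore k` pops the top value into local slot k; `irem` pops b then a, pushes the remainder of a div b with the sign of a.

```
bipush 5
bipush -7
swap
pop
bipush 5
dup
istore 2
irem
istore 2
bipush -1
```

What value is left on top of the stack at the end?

bipush 5   5
bipush -7  5 -7
swap       -7 5
pop        -7
bipush 5   -7 5
dup        -7 5 5
istore 2   -7 5
irem       -2
istore 2   (empty)
bipush -1  -1

-1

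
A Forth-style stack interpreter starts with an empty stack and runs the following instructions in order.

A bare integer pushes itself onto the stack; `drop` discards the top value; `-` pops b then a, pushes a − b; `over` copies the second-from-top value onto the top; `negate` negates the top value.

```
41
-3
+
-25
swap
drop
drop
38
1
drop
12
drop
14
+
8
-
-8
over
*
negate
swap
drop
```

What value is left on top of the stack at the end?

41     : 41
-3     : 41 -3
+      : 38
-25    : 38 -25
swap   : -25 38
drop   : -25
drop   : (empty)
38     : 38
1      : 38 1
drop   : 38
12     : 38 12
drop   : 38
14     : 38 14
+      : 52
8      : 52 8
-      : 44
-8     : 44 -8
over   : 44 -8 44
*      : 44 -352
negate : 44 352
swap   : 352 44
drop   : 352

352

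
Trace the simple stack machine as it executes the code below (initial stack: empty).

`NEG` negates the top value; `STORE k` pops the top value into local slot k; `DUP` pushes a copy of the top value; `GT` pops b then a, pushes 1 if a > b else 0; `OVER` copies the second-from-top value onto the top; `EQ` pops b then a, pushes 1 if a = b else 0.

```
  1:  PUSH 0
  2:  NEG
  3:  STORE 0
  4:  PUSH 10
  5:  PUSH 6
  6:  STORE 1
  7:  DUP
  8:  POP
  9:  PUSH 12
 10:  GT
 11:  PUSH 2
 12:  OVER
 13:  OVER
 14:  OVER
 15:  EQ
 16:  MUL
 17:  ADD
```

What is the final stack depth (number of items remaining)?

2

PUSH 0  → 0
NEG     → 0
STORE 0 → (empty)
PUSH 10 → 10
PUSH 6  → 10 6
STORE 1 → 10
DUP     → 10 10
POP     → 10
PUSH 12 → 10 12
GT      → 0
PUSH 2  → 0 2
OVER    → 0 2 0
OVER    → 0 2 0 2
OVER    → 0 2 0 2 0
EQ      → 0 2 0 0
MUL     → 0 2 0
ADD     → 0 2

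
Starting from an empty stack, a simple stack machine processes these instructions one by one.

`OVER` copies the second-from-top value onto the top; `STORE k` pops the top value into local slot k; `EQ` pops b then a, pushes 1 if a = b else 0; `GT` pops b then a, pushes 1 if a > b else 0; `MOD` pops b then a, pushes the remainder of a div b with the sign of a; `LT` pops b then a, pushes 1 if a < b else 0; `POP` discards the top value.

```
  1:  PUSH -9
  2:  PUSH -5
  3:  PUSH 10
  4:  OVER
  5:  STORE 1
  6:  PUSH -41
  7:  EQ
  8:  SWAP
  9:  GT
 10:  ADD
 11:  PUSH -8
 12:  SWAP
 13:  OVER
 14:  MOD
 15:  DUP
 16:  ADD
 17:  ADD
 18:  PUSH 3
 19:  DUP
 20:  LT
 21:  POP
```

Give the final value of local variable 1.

PUSH -9   -9
PUSH -5   -9 -5
PUSH 10   -9 -5 10
OVER      -9 -5 10 -5
STORE 1   -9 -5 10
PUSH -41  -9 -5 10 -41
EQ        -9 -5 0
SWAP      -9 0 -5
GT        -9 1
ADD       -8
PUSH -8   -8 -8
SWAP      -8 -8
OVER      -8 -8 -8
MOD       -8 0
DUP       -8 0 0
ADD       -8 0
ADD       -8
PUSH 3    -8 3
DUP       -8 3 3
LT        -8 0
POP       -8

-5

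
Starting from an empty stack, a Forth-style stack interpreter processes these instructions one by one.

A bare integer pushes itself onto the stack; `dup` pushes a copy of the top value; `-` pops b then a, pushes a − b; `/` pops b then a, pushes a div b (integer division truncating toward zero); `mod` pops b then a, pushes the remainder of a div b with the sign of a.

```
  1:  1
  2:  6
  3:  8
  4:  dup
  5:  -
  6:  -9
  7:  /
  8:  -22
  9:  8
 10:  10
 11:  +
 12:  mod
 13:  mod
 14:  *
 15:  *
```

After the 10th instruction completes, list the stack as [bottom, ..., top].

1   -> [1]
6   -> [1, 6]
8   -> [1, 6, 8]
dup -> [1, 6, 8, 8]
-   -> [1, 6, 0]
-9  -> [1, 6, 0, -9]
/   -> [1, 6, 0]
-22 -> [1, 6, 0, -22]
8   -> [1, 6, 0, -22, 8]
10  -> [1, 6, 0, -22, 8, 10]

[1, 6, 0, -22, 8, 10]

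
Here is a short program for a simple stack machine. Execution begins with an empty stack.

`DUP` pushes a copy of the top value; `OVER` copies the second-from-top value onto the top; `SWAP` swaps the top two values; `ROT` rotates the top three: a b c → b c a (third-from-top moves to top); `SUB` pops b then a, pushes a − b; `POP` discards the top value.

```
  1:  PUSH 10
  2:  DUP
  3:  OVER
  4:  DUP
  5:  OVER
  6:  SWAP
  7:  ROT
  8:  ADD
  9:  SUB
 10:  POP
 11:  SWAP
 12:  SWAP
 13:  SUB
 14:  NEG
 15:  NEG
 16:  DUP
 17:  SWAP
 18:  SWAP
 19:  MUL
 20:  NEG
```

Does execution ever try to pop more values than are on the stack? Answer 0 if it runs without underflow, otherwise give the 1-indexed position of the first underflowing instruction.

0

PUSH 10 : [10]
DUP     : [10, 10]
OVER    : [10, 10, 10]
DUP     : [10, 10, 10, 10]
OVER    : [10, 10, 10, 10, 10]
SWAP    : [10, 10, 10, 10, 10]
ROT     : [10, 10, 10, 10, 10]
ADD     : [10, 10, 10, 20]
SUB     : [10, 10, -10]
POP     : [10, 10]
SWAP    : [10, 10]
SWAP    : [10, 10]
SUB     : [0]
NEG     : [0]
NEG     : [0]
DUP     : [0, 0]
SWAP    : [0, 0]
SWAP    : [0, 0]
MUL     : [0]
NEG     : [0]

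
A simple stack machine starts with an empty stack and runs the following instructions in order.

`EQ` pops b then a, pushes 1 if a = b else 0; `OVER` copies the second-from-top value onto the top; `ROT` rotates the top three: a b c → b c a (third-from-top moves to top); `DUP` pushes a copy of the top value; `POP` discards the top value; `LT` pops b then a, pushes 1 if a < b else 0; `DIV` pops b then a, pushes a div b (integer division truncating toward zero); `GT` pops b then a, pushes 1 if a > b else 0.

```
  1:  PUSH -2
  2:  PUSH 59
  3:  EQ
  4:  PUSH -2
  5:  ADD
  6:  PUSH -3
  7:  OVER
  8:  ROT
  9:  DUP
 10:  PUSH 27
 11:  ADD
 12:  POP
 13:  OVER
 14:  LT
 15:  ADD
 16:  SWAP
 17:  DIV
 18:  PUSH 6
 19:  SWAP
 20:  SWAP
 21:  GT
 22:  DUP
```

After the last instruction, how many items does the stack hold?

PUSH -2 → [-2]
PUSH 59 → [-2, 59]
EQ      → [0]
PUSH -2 → [0, -2]
ADD     → [-2]
PUSH -3 → [-2, -3]
OVER    → [-2, -3, -2]
ROT     → [-3, -2, -2]
DUP     → [-3, -2, -2, -2]
PUSH 27 → [-3, -2, -2, -2, 27]
ADD     → [-3, -2, -2, 25]
POP     → [-3, -2, -2]
OVER    → [-3, -2, -2, -2]
LT      → [-3, -2, 0]
ADD     → [-3, -2]
SWAP    → [-2, -3]
DIV     → [0]
PUSH 6  → [0, 6]
SWAP    → [6, 0]
SWAP    → [0, 6]
GT      → [0]
DUP     → [0, 0]

2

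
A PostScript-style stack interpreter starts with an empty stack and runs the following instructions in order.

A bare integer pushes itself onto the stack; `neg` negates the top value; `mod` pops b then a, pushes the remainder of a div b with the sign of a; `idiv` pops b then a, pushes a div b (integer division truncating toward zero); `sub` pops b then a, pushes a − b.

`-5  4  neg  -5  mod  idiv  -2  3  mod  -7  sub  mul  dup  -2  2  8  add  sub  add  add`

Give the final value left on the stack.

-2

-5   : [-5]
4    : [-5, 4]
neg  : [-5, -4]
-5   : [-5, -4, -5]
mod  : [-5, -4]
idiv : [1]
-2   : [1, -2]
3    : [1, -2, 3]
mod  : [1, -2]
-7   : [1, -2, -7]
sub  : [1, 5]
mul  : [5]
dup  : [5, 5]
-2   : [5, 5, -2]
2    : [5, 5, -2, 2]
8    : [5, 5, -2, 2, 8]
add  : [5, 5, -2, 10]
sub  : [5, 5, -12]
add  : [5, -7]
add  : [-2]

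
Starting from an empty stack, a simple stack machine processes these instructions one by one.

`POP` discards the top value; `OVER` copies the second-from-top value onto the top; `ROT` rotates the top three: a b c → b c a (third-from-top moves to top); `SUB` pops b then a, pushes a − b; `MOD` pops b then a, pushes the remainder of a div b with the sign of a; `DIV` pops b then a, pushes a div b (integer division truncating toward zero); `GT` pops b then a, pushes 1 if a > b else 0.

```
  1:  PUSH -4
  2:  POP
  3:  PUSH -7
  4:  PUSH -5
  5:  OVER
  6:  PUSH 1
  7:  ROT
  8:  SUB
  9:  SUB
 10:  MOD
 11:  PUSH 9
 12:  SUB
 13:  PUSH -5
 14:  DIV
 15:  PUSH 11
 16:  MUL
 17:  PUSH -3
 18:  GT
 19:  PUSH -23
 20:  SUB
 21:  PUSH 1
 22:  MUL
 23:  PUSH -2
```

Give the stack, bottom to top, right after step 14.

[3]

PUSH -4 → [-4]
POP     → []
PUSH -7 → [-7]
PUSH -5 → [-7, -5]
OVER    → [-7, -5, -7]
PUSH 1  → [-7, -5, -7, 1]
ROT     → [-7, -7, 1, -5]
SUB     → [-7, -7, 6]
SUB     → [-7, -13]
MOD     → [-7]
PUSH 9  → [-7, 9]
SUB     → [-16]
PUSH -5 → [-16, -5]
DIV     → [3]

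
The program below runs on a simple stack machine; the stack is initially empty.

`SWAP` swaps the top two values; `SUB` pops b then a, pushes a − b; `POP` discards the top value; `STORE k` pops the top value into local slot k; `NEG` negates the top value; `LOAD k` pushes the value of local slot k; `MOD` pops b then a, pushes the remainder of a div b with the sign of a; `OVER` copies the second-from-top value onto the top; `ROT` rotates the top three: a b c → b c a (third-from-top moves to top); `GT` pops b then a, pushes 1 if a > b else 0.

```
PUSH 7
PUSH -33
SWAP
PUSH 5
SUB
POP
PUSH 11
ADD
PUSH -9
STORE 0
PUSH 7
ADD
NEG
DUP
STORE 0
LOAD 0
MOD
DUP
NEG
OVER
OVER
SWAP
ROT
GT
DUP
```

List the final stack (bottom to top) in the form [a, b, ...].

PUSH 7   : 7
PUSH -33 : 7 -33
SWAP     : -33 7
PUSH 5   : -33 7 5
SUB      : -33 2
POP      : -33
PUSH 11  : -33 11
ADD      : -22
PUSH -9  : -22 -9
STORE 0  : -22
PUSH 7   : -22 7
ADD      : -15
NEG      : 15
DUP      : 15 15
STORE 0  : 15
LOAD 0   : 15 15
MOD      : 0
DUP      : 0 0
NEG      : 0 0
OVER     : 0 0 0
OVER     : 0 0 0 0
SWAP     : 0 0 0 0
ROT      : 0 0 0 0
GT       : 0 0 0
DUP      : 0 0 0 0

[0, 0, 0, 0]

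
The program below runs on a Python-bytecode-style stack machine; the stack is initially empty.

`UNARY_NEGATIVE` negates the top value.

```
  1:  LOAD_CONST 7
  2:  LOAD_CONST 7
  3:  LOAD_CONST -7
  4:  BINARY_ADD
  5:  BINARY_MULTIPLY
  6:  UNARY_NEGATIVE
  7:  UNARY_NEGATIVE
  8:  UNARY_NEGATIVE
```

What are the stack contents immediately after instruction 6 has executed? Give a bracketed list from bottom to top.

LOAD_CONST 7     [7]
LOAD_CONST 7     [7, 7]
LOAD_CONST -7    [7, 7, -7]
BINARY_ADD       [7, 0]
BINARY_MULTIPLY  [0]
UNARY_NEGATIVE   [0]

[0]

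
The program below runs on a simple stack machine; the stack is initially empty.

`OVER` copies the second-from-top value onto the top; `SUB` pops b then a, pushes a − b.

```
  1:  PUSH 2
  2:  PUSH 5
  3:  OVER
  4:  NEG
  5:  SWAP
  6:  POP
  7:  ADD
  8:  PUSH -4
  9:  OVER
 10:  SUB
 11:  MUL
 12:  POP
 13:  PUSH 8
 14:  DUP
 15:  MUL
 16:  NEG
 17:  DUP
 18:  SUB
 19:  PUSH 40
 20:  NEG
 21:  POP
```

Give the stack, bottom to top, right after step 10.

PUSH 2  : 2
PUSH 5  : 2 5
OVER    : 2 5 2
NEG     : 2 5 -2
SWAP    : 2 -2 5
POP     : 2 -2
ADD     : 0
PUSH -4 : 0 -4
OVER    : 0 -4 0
SUB     : 0 -4

[0, -4]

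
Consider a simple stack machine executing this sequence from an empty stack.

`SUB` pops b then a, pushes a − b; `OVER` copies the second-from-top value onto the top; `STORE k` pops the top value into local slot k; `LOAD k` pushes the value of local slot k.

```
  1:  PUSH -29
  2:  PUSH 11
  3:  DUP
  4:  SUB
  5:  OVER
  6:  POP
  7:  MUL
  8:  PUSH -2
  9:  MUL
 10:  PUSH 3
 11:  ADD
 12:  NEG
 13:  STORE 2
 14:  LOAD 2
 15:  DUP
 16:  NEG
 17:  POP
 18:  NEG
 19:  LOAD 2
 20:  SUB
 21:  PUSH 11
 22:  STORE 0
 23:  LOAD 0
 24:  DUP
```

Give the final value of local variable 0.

PUSH -29  -29
PUSH 11   -29 11
DUP       -29 11 11
SUB       -29 0
OVER      -29 0 -29
POP       -29 0
MUL       0
PUSH -2   0 -2
MUL       0
PUSH 3    0 3
ADD       3
NEG       -3
STORE 2   (empty)
LOAD 2    -3
DUP       -3 -3
NEG       -3 3
POP       -3
NEG       3
LOAD 2    3 -3
SUB       6
PUSH 11   6 11
STORE 0   6
LOAD 0    6 11
DUP       6 11 11

11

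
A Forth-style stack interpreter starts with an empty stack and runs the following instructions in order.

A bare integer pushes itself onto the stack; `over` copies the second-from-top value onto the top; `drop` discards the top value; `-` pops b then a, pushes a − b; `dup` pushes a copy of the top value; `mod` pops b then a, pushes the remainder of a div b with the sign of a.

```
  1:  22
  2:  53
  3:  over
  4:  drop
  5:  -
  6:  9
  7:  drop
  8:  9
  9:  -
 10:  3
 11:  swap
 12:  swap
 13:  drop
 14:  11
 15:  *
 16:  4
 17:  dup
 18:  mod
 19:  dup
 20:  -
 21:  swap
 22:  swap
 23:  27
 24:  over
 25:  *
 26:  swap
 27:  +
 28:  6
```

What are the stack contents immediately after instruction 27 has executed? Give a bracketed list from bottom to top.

22   -> 22
53   -> 22 53
over -> 22 53 22
drop -> 22 53
-    -> -31
9    -> -31 9
drop -> -31
9    -> -31 9
-    -> -40
3    -> -40 3
swap -> 3 -40
swap -> -40 3
drop -> -40
11   -> -40 11
*    -> -440
4    -> -440 4
dup  -> -440 4 4
mod  -> -440 0
dup  -> -440 0 0
-    -> -440 0
swap -> 0 -440
swap -> -440 0
27   -> -440 0 27
over -> -440 0 27 0
*    -> -440 0 0
swap -> -440 0 0
+    -> -440 0

[-440, 0]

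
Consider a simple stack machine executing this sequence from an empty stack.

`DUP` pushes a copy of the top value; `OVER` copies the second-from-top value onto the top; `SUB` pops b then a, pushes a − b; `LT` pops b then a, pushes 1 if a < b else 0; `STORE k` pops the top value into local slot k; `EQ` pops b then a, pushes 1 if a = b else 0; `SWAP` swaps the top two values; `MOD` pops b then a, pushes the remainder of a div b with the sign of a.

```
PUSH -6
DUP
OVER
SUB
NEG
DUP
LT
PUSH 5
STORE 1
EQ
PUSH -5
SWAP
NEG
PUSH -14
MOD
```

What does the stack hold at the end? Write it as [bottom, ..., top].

[-5, 0]

PUSH -6  → [-6]
DUP      → [-6, -6]
OVER     → [-6, -6, -6]
SUB      → [-6, 0]
NEG      → [-6, 0]
DUP      → [-6, 0, 0]
LT       → [-6, 0]
PUSH 5   → [-6, 0, 5]
STORE 1  → [-6, 0]
EQ       → [0]
PUSH -5  → [0, -5]
SWAP     → [-5, 0]
NEG      → [-5, 0]
PUSH -14 → [-5, 0, -14]
MOD      → [-5, 0]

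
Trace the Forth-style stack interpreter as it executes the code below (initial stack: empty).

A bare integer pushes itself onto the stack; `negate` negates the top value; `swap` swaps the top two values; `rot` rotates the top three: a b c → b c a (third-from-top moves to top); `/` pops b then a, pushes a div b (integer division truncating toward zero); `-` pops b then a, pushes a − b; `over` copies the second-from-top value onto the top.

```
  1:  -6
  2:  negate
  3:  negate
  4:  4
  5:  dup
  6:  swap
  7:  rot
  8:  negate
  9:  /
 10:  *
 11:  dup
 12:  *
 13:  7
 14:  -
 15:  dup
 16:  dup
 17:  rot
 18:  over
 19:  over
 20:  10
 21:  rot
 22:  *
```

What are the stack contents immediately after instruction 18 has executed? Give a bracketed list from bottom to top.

-6      -6
negate  6
negate  -6
4       -6 4
dup     -6 4 4
swap    -6 4 4
rot     4 4 -6
negate  4 4 6
/       4 0
*       0
dup     0 0
*       0
7       0 7
-       -7
dup     -7 -7
dup     -7 -7 -7
rot     -7 -7 -7
over    -7 -7 -7 -7

[-7, -7, -7, -7]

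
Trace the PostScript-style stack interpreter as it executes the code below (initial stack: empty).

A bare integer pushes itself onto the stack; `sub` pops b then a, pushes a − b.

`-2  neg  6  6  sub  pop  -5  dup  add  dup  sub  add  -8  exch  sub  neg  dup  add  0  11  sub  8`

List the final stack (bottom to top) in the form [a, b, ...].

[20, -11, 8]

-2   -> [-2]
neg  -> [2]
6    -> [2, 6]
6    -> [2, 6, 6]
sub  -> [2, 0]
pop  -> [2]
-5   -> [2, -5]
dup  -> [2, -5, -5]
add  -> [2, -10]
dup  -> [2, -10, -10]
sub  -> [2, 0]
add  -> [2]
-8   -> [2, -8]
exch -> [-8, 2]
sub  -> [-10]
neg  -> [10]
dup  -> [10, 10]
add  -> [20]
0    -> [20, 0]
11   -> [20, 0, 11]
sub  -> [20, -11]
8    -> [20, -11, 8]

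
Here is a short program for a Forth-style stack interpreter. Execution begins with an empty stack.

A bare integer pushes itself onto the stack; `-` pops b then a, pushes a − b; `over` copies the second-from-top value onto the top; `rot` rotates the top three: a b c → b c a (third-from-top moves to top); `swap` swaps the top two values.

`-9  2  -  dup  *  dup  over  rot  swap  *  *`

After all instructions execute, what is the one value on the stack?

1771561

-9    -9
2     -9 2
-     -11
dup   -11 -11
*     121
dup   121 121
over  121 121 121
rot   121 121 121
swap  121 121 121
*     121 14641
*     1771561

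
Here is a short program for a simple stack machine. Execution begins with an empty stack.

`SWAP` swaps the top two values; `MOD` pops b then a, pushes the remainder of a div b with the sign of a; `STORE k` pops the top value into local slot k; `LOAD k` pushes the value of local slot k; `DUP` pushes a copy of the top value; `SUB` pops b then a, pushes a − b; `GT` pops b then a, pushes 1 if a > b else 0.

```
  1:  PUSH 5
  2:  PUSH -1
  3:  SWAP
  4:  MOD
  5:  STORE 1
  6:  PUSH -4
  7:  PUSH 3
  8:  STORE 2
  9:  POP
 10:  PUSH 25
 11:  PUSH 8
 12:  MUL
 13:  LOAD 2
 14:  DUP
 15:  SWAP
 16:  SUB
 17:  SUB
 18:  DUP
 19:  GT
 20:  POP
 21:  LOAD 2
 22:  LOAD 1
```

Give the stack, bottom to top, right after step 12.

[200]

PUSH 5   5
PUSH -1  5 -1
SWAP     -1 5
MOD      -1
STORE 1  (empty)
PUSH -4  -4
PUSH 3   -4 3
STORE 2  -4
POP      (empty)
PUSH 25  25
PUSH 8   25 8
MUL      200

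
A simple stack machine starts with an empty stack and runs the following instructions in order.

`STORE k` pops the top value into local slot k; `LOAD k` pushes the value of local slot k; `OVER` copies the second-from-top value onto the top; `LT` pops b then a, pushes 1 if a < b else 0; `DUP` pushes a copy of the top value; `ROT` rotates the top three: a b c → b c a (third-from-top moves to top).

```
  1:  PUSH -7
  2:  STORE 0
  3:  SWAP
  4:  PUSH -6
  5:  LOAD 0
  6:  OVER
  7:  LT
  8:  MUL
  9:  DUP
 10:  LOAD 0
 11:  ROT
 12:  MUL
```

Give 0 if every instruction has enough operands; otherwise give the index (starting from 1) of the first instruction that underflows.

PUSH -7 → [-7]
STORE 0 → []
SWAP  — needs 2 operands, stack has 0 → underflow

3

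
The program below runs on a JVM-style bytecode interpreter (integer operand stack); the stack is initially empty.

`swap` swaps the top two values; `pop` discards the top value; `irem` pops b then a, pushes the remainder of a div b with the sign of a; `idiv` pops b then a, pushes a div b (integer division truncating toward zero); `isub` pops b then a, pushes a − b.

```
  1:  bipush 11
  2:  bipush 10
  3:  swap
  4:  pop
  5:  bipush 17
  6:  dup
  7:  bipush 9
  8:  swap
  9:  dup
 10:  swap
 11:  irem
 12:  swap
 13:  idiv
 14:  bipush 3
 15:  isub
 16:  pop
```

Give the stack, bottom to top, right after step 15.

bipush 11  [11]
bipush 10  [11, 10]
swap       [10, 11]
pop        [10]
bipush 17  [10, 17]
dup        [10, 17, 17]
bipush 9   [10, 17, 17, 9]
swap       [10, 17, 9, 17]
dup        [10, 17, 9, 17, 17]
swap       [10, 17, 9, 17, 17]
irem       [10, 17, 9, 0]
swap       [10, 17, 0, 9]
idiv       [10, 17, 0]
bipush 3   [10, 17, 0, 3]
isub       [10, 17, -3]

[10, 17, -3]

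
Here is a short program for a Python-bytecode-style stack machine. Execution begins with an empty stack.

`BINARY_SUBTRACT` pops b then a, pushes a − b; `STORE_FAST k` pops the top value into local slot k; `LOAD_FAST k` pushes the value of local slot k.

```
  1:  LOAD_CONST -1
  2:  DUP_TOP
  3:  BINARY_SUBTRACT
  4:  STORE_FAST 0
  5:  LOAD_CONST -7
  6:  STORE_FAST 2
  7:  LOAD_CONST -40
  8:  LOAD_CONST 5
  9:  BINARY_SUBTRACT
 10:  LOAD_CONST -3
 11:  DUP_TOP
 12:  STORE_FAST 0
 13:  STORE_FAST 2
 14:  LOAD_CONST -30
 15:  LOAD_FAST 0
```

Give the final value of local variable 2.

-3

LOAD_CONST -1   -> [-1]
DUP_TOP         -> [-1, -1]
BINARY_SUBTRACT -> [0]
STORE_FAST 0    -> []
LOAD_CONST -7   -> [-7]
STORE_FAST 2    -> []
LOAD_CONST -40  -> [-40]
LOAD_CONST 5    -> [-40, 5]
BINARY_SUBTRACT -> [-45]
LOAD_CONST -3   -> [-45, -3]
DUP_TOP         -> [-45, -3, -3]
STORE_FAST 0    -> [-45, -3]
STORE_FAST 2    -> [-45]
LOAD_CONST -30  -> [-45, -30]
LOAD_FAST 0     -> [-45, -30, -3]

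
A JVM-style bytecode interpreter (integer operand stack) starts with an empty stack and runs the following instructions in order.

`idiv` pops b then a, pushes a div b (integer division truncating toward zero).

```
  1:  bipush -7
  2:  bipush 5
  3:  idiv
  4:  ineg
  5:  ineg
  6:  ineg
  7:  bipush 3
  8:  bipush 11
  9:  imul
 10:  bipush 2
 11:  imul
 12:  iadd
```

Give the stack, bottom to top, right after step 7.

bipush -7 : [-7]
bipush 5  : [-7, 5]
idiv      : [-1]
ineg      : [1]
ineg      : [-1]
ineg      : [1]
bipush 3  : [1, 3]

[1, 3]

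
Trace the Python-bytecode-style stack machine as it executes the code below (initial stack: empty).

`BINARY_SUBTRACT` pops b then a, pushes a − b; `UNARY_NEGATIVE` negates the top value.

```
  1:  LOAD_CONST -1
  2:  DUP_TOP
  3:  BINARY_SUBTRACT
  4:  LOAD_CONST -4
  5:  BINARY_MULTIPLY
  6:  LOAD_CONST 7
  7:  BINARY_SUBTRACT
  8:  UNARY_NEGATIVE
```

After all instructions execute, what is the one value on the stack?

LOAD_CONST -1   → -1
DUP_TOP         → -1 -1
BINARY_SUBTRACT → 0
LOAD_CONST -4   → 0 -4
BINARY_MULTIPLY → 0
LOAD_CONST 7    → 0 7
BINARY_SUBTRACT → -7
UNARY_NEGATIVE  → 7

7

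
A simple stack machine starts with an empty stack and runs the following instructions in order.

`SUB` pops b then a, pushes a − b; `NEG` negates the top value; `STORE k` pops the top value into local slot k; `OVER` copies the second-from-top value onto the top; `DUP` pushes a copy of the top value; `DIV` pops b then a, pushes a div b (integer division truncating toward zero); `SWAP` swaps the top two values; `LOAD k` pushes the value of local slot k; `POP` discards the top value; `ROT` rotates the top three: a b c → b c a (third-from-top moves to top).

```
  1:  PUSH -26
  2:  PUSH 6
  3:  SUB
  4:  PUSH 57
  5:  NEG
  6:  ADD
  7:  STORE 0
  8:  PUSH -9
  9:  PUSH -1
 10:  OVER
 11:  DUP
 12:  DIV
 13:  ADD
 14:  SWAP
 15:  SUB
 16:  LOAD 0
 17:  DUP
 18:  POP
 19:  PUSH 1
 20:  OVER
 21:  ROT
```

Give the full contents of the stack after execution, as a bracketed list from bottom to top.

PUSH -26  [-26]
PUSH 6    [-26, 6]
SUB       [-32]
PUSH 57   [-32, 57]
NEG       [-32, -57]
ADD       [-89]
STORE 0   []
PUSH -9   [-9]
PUSH -1   [-9, -1]
OVER      [-9, -1, -9]
DUP       [-9, -1, -9, -9]
DIV       [-9, -1, 1]
ADD       [-9, 0]
SWAP      [0, -9]
SUB       [9]
LOAD 0    [9, -89]
DUP       [9, -89, -89]
POP       [9, -89]
PUSH 1    [9, -89, 1]
OVER      [9, -89, 1, -89]
ROT       [9, 1, -89, -89]

[9, 1, -89, -89]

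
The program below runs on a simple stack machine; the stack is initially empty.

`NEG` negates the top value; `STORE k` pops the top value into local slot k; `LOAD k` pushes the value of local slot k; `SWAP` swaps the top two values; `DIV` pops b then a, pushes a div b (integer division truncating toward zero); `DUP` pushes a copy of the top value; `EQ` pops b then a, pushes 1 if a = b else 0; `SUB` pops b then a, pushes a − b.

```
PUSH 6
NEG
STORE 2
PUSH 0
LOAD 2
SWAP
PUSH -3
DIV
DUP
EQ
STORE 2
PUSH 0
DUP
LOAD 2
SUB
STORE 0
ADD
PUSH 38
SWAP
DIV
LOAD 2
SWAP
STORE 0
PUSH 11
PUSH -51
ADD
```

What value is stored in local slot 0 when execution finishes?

PUSH 6   → [6]
NEG      → [-6]
STORE 2  → []
PUSH 0   → [0]
LOAD 2   → [0, -6]
SWAP     → [-6, 0]
PUSH -3  → [-6, 0, -3]
DIV      → [-6, 0]
DUP      → [-6, 0, 0]
EQ       → [-6, 1]
STORE 2  → [-6]
PUSH 0   → [-6, 0]
DUP      → [-6, 0, 0]
LOAD 2   → [-6, 0, 0, 1]
SUB      → [-6, 0, -1]
STORE 0  → [-6, 0]
ADD      → [-6]
PUSH 38  → [-6, 38]
SWAP     → [38, -6]
DIV      → [-6]
LOAD 2   → [-6, 1]
SWAP     → [1, -6]
STORE 0  → [1]
PUSH 11  → [1, 11]
PUSH -51 → [1, 11, -51]
ADD      → [1, -40]

-6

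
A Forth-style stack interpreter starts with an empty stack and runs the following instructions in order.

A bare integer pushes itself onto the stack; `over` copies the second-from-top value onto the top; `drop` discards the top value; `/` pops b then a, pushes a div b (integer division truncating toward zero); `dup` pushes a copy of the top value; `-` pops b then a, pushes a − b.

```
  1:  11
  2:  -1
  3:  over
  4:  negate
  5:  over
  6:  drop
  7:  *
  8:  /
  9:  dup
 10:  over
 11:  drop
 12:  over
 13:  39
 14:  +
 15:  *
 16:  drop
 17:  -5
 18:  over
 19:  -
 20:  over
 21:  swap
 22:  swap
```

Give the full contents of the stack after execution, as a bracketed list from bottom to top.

11      [11]
-1      [11, -1]
over    [11, -1, 11]
negate  [11, -1, -11]
over    [11, -1, -11, -1]
drop    [11, -1, -11]
*       [11, 11]
/       [1]
dup     [1, 1]
over    [1, 1, 1]
drop    [1, 1]
over    [1, 1, 1]
39      [1, 1, 1, 39]
+       [1, 1, 40]
*       [1, 40]
drop    [1]
-5      [1, -5]
over    [1, -5, 1]
-       [1, -6]
over    [1, -6, 1]
swap    [1, 1, -6]
swap    [1, -6, 1]

[1, -6, 1]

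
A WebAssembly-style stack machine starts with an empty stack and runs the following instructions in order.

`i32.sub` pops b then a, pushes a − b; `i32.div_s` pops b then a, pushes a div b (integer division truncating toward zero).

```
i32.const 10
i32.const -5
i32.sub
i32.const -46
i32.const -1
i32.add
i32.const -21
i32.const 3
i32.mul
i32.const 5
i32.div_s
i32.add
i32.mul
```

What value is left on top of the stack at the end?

i32.const 10  : 10
i32.const -5  : 10 -5
i32.sub       : 15
i32.const -46 : 15 -46
i32.const -1  : 15 -46 -1
i32.add       : 15 -47
i32.const -21 : 15 -47 -21
i32.const 3   : 15 -47 -21 3
i32.mul       : 15 -47 -63
i32.const 5   : 15 -47 -63 5
i32.div_s     : 15 -47 -12
i32.add       : 15 -59
i32.mul       : -885

-885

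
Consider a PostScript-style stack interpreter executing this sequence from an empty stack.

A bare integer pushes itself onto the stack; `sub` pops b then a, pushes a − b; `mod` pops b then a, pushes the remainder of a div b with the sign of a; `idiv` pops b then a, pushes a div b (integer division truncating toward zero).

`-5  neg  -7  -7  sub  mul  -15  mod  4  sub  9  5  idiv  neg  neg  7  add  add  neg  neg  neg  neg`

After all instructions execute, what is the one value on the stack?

4

-5    [-5]
neg   [5]
-7    [5, -7]
-7    [5, -7, -7]
sub   [5, 0]
mul   [0]
-15   [0, -15]
mod   [0]
4     [0, 4]
sub   [-4]
9     [-4, 9]
5     [-4, 9, 5]
idiv  [-4, 1]
neg   [-4, -1]
neg   [-4, 1]
7     [-4, 1, 7]
add   [-4, 8]
add   [4]
neg   [-4]
neg   [4]
neg   [-4]
neg   [4]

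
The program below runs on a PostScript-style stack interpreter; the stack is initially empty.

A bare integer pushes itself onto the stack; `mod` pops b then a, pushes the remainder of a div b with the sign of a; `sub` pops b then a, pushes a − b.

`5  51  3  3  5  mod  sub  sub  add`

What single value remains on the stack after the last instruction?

5   -> [5]
51  -> [5, 51]
3   -> [5, 51, 3]
3   -> [5, 51, 3, 3]
5   -> [5, 51, 3, 3, 5]
mod -> [5, 51, 3, 3]
sub -> [5, 51, 0]
sub -> [5, 51]
add -> [56]

56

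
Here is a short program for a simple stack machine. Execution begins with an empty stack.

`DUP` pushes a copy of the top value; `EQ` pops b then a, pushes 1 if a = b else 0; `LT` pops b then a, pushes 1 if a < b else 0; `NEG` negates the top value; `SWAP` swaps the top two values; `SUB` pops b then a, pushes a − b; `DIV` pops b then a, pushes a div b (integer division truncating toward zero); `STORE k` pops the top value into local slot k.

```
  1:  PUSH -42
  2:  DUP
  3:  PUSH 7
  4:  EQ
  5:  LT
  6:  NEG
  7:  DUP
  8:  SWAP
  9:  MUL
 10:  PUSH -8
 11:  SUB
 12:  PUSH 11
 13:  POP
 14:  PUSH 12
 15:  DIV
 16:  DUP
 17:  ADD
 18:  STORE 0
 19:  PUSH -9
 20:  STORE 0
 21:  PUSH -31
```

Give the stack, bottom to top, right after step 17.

[0]

PUSH -42 -> [-42]
DUP      -> [-42, -42]
PUSH 7   -> [-42, -42, 7]
EQ       -> [-42, 0]
LT       -> [1]
NEG      -> [-1]
DUP      -> [-1, -1]
SWAP     -> [-1, -1]
MUL      -> [1]
PUSH -8  -> [1, -8]
SUB      -> [9]
PUSH 11  -> [9, 11]
POP      -> [9]
PUSH 12  -> [9, 12]
DIV      -> [0]
DUP      -> [0, 0]
ADD      -> [0]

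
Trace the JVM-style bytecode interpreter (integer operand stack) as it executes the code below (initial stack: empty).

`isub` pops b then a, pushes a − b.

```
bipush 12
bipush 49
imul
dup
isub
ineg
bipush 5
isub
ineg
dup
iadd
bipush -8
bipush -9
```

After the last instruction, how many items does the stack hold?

bipush 12 → 12
bipush 49 → 12 49
imul      → 588
dup       → 588 588
isub      → 0
ineg      → 0
bipush 5  → 0 5
isub      → -5
ineg      → 5
dup       → 5 5
iadd      → 10
bipush -8 → 10 -8
bipush -9 → 10 -8 -9

3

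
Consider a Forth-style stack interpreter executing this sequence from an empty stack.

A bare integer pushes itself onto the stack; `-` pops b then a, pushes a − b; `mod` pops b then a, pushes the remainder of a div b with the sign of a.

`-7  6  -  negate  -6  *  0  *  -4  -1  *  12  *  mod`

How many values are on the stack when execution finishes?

1

-7     -> -7
6      -> -7 6
-      -> -13
negate -> 13
-6     -> 13 -6
*      -> -78
0      -> -78 0
*      -> 0
-4     -> 0 -4
-1     -> 0 -4 -1
*      -> 0 4
12     -> 0 4 12
*      -> 0 48
mod    -> 0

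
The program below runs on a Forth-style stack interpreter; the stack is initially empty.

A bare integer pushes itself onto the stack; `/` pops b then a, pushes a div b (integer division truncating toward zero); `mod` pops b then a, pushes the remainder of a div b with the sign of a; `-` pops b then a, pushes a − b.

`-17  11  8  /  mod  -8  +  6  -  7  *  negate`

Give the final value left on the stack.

-17    → -17
11     → -17 11
8      → -17 11 8
/      → -17 1
mod    → 0
-8     → 0 -8
+      → -8
6      → -8 6
-      → -14
7      → -14 7
*      → -98
negate → 98

98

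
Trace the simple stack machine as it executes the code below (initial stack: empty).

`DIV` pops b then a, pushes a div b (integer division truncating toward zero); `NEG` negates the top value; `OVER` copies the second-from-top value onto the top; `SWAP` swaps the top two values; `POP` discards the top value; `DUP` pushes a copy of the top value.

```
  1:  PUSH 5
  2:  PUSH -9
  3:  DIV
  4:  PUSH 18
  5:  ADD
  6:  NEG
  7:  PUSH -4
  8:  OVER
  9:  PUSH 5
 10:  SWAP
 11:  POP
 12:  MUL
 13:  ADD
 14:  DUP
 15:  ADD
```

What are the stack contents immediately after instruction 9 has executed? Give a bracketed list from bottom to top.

[-18, -4, -18, 5]

PUSH 5   [5]
PUSH -9  [5, -9]
DIV      [0]
PUSH 18  [0, 18]
ADD      [18]
NEG      [-18]
PUSH -4  [-18, -4]
OVER     [-18, -4, -18]
PUSH 5   [-18, -4, -18, 5]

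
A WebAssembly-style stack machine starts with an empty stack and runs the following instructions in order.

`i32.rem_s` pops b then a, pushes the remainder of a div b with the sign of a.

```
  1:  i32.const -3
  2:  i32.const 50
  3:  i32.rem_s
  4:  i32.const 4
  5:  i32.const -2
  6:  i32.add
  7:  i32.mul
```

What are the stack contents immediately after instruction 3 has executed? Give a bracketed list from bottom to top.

i32.const -3 -> [-3]
i32.const 50 -> [-3, 50]
i32.rem_s    -> [-3]

[-3]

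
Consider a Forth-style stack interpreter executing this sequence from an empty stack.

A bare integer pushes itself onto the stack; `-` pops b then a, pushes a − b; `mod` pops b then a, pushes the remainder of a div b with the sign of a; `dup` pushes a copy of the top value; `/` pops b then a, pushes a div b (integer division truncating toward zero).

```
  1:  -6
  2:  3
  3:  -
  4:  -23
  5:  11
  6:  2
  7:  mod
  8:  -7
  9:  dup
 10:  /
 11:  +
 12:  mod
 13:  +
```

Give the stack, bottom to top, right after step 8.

[-9, -23, 1, -7]

-6  -> [-6]
3   -> [-6, 3]
-   -> [-9]
-23 -> [-9, -23]
11  -> [-9, -23, 11]
2   -> [-9, -23, 11, 2]
mod -> [-9, -23, 1]
-7  -> [-9, -23, 1, -7]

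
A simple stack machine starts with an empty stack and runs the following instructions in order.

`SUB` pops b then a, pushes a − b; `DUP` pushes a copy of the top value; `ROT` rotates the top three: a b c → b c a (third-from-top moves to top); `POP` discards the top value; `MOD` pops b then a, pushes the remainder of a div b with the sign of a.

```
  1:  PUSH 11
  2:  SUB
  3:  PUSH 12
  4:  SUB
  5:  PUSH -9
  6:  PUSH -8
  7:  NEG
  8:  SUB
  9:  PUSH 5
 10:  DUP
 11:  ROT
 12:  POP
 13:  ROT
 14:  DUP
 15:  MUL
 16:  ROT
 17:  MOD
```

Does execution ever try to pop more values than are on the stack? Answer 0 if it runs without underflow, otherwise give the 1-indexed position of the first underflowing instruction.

2

PUSH 11  [11]
SUB  — needs 2 operands, stack has 1 → underflow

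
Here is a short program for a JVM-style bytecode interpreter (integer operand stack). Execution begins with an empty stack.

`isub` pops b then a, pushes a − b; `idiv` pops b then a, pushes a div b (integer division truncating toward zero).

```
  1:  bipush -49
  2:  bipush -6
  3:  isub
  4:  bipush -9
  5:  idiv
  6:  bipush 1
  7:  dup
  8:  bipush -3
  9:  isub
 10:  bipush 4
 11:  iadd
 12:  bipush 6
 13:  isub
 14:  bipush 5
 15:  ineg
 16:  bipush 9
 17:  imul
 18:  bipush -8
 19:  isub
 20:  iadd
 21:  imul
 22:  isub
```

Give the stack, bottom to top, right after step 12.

[4, 1, 8, 6]

bipush -49  [-49]
bipush -6   [-49, -6]
isub        [-43]
bipush -9   [-43, -9]
idiv        [4]
bipush 1    [4, 1]
dup         [4, 1, 1]
bipush -3   [4, 1, 1, -3]
isub        [4, 1, 4]
bipush 4    [4, 1, 4, 4]
iadd        [4, 1, 8]
bipush 6    [4, 1, 8, 6]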